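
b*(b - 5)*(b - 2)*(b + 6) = b^4 - b^3 - 32*b^2 + 60*b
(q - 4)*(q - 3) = q^2 - 7*q + 12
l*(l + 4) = l^2 + 4*l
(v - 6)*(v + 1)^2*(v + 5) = v^4 + v^3 - 31*v^2 - 61*v - 30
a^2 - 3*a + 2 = (a - 2)*(a - 1)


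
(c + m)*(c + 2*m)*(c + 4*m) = c^3 + 7*c^2*m + 14*c*m^2 + 8*m^3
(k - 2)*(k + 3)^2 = k^3 + 4*k^2 - 3*k - 18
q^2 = q^2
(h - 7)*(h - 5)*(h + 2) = h^3 - 10*h^2 + 11*h + 70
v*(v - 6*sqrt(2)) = v^2 - 6*sqrt(2)*v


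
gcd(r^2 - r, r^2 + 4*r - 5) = r - 1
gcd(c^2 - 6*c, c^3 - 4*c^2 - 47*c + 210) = c - 6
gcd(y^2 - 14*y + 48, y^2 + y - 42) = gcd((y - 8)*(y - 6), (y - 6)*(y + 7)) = y - 6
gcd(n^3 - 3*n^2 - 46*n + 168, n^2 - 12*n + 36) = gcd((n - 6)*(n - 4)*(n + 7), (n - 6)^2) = n - 6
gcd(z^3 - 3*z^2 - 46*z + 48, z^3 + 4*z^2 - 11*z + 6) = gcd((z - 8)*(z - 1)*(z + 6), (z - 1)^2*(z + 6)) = z^2 + 5*z - 6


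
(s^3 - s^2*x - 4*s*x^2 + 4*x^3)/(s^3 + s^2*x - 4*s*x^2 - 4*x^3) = (s - x)/(s + x)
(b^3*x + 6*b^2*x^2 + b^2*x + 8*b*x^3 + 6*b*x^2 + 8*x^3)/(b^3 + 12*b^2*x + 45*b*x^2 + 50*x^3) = x*(b^2 + 4*b*x + b + 4*x)/(b^2 + 10*b*x + 25*x^2)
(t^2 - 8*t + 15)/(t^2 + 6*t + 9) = (t^2 - 8*t + 15)/(t^2 + 6*t + 9)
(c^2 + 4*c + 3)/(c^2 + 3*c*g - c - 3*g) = (c^2 + 4*c + 3)/(c^2 + 3*c*g - c - 3*g)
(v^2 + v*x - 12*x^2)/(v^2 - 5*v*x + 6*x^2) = (-v - 4*x)/(-v + 2*x)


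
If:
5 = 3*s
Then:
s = 5/3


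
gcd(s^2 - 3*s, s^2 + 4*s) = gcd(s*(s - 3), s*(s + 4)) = s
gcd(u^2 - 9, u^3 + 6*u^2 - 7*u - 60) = u - 3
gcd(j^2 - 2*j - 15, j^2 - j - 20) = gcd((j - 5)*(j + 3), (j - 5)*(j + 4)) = j - 5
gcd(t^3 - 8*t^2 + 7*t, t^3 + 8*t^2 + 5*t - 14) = t - 1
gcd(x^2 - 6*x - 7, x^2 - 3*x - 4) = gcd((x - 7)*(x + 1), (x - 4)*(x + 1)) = x + 1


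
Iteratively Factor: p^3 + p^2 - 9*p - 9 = (p + 1)*(p^2 - 9) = (p + 1)*(p + 3)*(p - 3)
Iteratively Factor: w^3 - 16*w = (w)*(w^2 - 16) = w*(w - 4)*(w + 4)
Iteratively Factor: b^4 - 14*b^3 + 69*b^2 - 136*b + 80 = (b - 4)*(b^3 - 10*b^2 + 29*b - 20) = (b - 4)*(b - 1)*(b^2 - 9*b + 20) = (b - 5)*(b - 4)*(b - 1)*(b - 4)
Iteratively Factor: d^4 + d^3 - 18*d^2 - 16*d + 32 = (d - 1)*(d^3 + 2*d^2 - 16*d - 32) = (d - 1)*(d + 2)*(d^2 - 16) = (d - 1)*(d + 2)*(d + 4)*(d - 4)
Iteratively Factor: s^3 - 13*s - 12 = (s + 3)*(s^2 - 3*s - 4) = (s - 4)*(s + 3)*(s + 1)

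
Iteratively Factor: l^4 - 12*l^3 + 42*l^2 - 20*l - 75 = (l - 5)*(l^3 - 7*l^2 + 7*l + 15) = (l - 5)^2*(l^2 - 2*l - 3) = (l - 5)^2*(l + 1)*(l - 3)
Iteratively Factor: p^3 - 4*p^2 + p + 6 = (p + 1)*(p^2 - 5*p + 6) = (p - 2)*(p + 1)*(p - 3)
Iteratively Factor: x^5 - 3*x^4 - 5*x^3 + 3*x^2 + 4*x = (x)*(x^4 - 3*x^3 - 5*x^2 + 3*x + 4) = x*(x - 1)*(x^3 - 2*x^2 - 7*x - 4) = x*(x - 1)*(x + 1)*(x^2 - 3*x - 4) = x*(x - 4)*(x - 1)*(x + 1)*(x + 1)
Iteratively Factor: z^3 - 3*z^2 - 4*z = (z - 4)*(z^2 + z) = z*(z - 4)*(z + 1)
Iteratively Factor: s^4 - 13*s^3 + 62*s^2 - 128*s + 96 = (s - 2)*(s^3 - 11*s^2 + 40*s - 48) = (s - 4)*(s - 2)*(s^2 - 7*s + 12) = (s - 4)^2*(s - 2)*(s - 3)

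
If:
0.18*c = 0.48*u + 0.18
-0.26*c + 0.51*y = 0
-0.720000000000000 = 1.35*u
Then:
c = -0.42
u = -0.53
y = -0.22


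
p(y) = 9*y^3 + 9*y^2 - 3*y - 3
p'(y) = 27*y^2 + 18*y - 3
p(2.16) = 123.21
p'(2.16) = 161.85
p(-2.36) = -64.09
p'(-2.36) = 104.90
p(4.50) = 985.88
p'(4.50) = 624.75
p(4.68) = 1102.61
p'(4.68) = 672.60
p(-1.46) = -7.44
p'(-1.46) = 28.27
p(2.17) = 124.83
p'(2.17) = 163.20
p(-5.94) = -1553.89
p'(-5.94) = 842.74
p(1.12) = 17.57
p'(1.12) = 51.03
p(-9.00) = -5808.00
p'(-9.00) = 2022.00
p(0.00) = -3.00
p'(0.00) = -3.00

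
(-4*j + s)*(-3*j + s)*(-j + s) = -12*j^3 + 19*j^2*s - 8*j*s^2 + s^3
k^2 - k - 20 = (k - 5)*(k + 4)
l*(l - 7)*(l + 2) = l^3 - 5*l^2 - 14*l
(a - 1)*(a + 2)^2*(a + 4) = a^4 + 7*a^3 + 12*a^2 - 4*a - 16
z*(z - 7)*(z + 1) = z^3 - 6*z^2 - 7*z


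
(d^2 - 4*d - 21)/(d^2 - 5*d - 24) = (d - 7)/(d - 8)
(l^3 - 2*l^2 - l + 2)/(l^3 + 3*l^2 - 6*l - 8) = (l - 1)/(l + 4)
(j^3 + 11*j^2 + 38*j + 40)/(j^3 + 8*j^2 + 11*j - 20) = (j + 2)/(j - 1)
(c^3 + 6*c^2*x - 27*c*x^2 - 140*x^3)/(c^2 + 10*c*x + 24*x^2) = (c^2 + 2*c*x - 35*x^2)/(c + 6*x)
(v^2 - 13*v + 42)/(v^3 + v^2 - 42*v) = (v - 7)/(v*(v + 7))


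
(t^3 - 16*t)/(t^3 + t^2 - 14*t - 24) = t*(t + 4)/(t^2 + 5*t + 6)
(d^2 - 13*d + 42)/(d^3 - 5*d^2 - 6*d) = (d - 7)/(d*(d + 1))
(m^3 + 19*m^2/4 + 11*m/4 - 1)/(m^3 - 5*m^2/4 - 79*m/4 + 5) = (m + 1)/(m - 5)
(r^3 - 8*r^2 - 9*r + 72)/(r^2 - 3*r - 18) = (r^2 - 11*r + 24)/(r - 6)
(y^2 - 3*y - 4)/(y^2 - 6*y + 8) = (y + 1)/(y - 2)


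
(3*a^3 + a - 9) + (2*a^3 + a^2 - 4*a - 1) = 5*a^3 + a^2 - 3*a - 10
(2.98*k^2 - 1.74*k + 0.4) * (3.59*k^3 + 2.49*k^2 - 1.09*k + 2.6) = 10.6982*k^5 + 1.1736*k^4 - 6.1448*k^3 + 10.6406*k^2 - 4.96*k + 1.04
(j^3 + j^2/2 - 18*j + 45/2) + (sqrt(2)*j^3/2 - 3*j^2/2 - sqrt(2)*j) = sqrt(2)*j^3/2 + j^3 - j^2 - 18*j - sqrt(2)*j + 45/2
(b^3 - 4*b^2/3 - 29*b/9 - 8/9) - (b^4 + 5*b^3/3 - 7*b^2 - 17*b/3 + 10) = -b^4 - 2*b^3/3 + 17*b^2/3 + 22*b/9 - 98/9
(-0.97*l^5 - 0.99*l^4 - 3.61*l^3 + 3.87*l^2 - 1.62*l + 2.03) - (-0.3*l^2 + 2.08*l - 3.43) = -0.97*l^5 - 0.99*l^4 - 3.61*l^3 + 4.17*l^2 - 3.7*l + 5.46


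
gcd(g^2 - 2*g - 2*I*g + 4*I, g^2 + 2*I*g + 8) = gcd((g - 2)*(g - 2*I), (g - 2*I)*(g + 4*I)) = g - 2*I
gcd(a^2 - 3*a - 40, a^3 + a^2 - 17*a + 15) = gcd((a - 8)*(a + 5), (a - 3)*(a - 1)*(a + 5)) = a + 5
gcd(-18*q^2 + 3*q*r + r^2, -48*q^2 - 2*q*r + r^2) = 6*q + r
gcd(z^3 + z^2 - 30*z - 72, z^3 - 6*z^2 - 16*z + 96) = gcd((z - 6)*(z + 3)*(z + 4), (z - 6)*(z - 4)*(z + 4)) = z^2 - 2*z - 24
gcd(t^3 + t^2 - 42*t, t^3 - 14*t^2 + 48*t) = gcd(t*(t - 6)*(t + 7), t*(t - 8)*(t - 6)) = t^2 - 6*t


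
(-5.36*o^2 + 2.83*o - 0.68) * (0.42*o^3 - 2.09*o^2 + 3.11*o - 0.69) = -2.2512*o^5 + 12.391*o^4 - 22.8699*o^3 + 13.9209*o^2 - 4.0675*o + 0.4692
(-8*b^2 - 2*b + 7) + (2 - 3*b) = -8*b^2 - 5*b + 9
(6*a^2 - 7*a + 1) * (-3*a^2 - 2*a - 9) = -18*a^4 + 9*a^3 - 43*a^2 + 61*a - 9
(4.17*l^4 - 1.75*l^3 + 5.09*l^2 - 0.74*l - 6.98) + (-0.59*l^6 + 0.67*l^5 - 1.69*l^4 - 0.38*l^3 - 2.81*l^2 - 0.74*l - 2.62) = -0.59*l^6 + 0.67*l^5 + 2.48*l^4 - 2.13*l^3 + 2.28*l^2 - 1.48*l - 9.6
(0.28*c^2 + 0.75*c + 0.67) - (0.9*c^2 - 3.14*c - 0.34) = -0.62*c^2 + 3.89*c + 1.01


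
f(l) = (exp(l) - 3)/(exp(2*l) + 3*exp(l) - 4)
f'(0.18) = 12.25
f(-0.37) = 1.59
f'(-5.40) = 0.00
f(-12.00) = 0.75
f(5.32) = 0.00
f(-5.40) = 0.75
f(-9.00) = 0.75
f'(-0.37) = 2.84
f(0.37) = -0.64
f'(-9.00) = 0.00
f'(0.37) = 2.82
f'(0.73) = 0.64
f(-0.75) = 1.07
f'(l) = (exp(l) - 3)*(-2*exp(2*l) - 3*exp(l))/(exp(2*l) + 3*exp(l) - 4)^2 + exp(l)/(exp(2*l) + 3*exp(l) - 4)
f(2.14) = 0.06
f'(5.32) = -0.00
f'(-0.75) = 0.65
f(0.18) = -1.76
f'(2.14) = -0.02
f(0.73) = -0.14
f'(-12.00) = 0.00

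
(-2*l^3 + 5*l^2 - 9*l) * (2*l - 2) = -4*l^4 + 14*l^3 - 28*l^2 + 18*l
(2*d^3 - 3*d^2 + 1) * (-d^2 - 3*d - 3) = -2*d^5 - 3*d^4 + 3*d^3 + 8*d^2 - 3*d - 3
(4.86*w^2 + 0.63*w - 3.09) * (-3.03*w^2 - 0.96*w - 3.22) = -14.7258*w^4 - 6.5745*w^3 - 6.8913*w^2 + 0.9378*w + 9.9498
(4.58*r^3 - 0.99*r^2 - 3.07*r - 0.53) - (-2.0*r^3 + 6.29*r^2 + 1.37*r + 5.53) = 6.58*r^3 - 7.28*r^2 - 4.44*r - 6.06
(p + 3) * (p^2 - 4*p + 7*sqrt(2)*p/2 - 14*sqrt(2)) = p^3 - p^2 + 7*sqrt(2)*p^2/2 - 12*p - 7*sqrt(2)*p/2 - 42*sqrt(2)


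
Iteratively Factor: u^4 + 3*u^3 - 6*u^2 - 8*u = (u + 4)*(u^3 - u^2 - 2*u) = (u + 1)*(u + 4)*(u^2 - 2*u) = u*(u + 1)*(u + 4)*(u - 2)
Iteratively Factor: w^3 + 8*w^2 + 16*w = (w)*(w^2 + 8*w + 16) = w*(w + 4)*(w + 4)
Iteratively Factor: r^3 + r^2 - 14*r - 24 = (r + 3)*(r^2 - 2*r - 8) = (r + 2)*(r + 3)*(r - 4)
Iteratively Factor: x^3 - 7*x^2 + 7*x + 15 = (x - 5)*(x^2 - 2*x - 3) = (x - 5)*(x + 1)*(x - 3)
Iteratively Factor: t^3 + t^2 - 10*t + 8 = (t - 1)*(t^2 + 2*t - 8) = (t - 2)*(t - 1)*(t + 4)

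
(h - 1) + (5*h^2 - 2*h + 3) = 5*h^2 - h + 2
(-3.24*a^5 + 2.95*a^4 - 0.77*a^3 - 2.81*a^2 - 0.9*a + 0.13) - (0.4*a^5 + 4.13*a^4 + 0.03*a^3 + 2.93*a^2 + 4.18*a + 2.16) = -3.64*a^5 - 1.18*a^4 - 0.8*a^3 - 5.74*a^2 - 5.08*a - 2.03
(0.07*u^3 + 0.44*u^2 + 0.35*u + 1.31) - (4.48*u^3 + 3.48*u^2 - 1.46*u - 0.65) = -4.41*u^3 - 3.04*u^2 + 1.81*u + 1.96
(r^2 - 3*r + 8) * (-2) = -2*r^2 + 6*r - 16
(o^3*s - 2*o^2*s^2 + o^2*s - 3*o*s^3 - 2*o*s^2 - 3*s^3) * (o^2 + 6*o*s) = o^5*s + 4*o^4*s^2 + o^4*s - 15*o^3*s^3 + 4*o^3*s^2 - 18*o^2*s^4 - 15*o^2*s^3 - 18*o*s^4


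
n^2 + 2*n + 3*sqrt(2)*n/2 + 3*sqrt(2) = (n + 2)*(n + 3*sqrt(2)/2)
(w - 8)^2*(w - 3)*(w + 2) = w^4 - 17*w^3 + 74*w^2 + 32*w - 384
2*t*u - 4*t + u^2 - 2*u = (2*t + u)*(u - 2)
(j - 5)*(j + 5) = j^2 - 25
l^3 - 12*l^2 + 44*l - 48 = (l - 6)*(l - 4)*(l - 2)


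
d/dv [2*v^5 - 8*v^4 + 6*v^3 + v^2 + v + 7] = 10*v^4 - 32*v^3 + 18*v^2 + 2*v + 1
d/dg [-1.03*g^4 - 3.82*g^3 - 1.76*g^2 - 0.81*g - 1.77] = -4.12*g^3 - 11.46*g^2 - 3.52*g - 0.81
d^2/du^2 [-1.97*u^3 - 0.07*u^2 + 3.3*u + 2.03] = -11.82*u - 0.14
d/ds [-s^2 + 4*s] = 4 - 2*s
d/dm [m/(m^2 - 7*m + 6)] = (6 - m^2)/(m^4 - 14*m^3 + 61*m^2 - 84*m + 36)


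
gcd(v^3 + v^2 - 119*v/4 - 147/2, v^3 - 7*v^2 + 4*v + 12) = v - 6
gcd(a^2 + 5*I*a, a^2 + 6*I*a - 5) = a + 5*I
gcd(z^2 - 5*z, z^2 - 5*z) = z^2 - 5*z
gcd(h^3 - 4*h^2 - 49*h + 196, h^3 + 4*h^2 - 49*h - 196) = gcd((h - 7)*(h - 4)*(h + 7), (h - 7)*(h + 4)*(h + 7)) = h^2 - 49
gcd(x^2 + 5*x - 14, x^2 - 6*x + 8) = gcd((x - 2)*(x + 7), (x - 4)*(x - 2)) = x - 2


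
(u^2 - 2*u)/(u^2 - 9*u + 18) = u*(u - 2)/(u^2 - 9*u + 18)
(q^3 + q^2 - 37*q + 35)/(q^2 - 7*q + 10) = (q^2 + 6*q - 7)/(q - 2)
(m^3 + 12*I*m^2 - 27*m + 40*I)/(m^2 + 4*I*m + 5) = m + 8*I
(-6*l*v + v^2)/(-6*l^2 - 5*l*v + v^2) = v/(l + v)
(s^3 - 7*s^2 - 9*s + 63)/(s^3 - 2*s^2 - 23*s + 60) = (s^2 - 4*s - 21)/(s^2 + s - 20)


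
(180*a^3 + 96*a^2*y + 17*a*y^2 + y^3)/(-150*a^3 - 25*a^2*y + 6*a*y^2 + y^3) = (6*a + y)/(-5*a + y)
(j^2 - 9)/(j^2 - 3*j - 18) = (j - 3)/(j - 6)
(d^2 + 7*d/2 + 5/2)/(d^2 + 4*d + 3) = (d + 5/2)/(d + 3)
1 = 1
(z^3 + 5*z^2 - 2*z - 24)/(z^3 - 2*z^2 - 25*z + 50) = (z^2 + 7*z + 12)/(z^2 - 25)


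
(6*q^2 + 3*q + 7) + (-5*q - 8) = 6*q^2 - 2*q - 1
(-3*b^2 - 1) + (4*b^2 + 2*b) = b^2 + 2*b - 1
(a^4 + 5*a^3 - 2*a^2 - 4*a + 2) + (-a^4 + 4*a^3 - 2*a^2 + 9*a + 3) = 9*a^3 - 4*a^2 + 5*a + 5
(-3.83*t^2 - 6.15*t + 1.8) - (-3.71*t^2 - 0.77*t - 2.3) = -0.12*t^2 - 5.38*t + 4.1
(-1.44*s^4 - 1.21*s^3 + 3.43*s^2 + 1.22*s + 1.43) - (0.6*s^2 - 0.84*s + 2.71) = -1.44*s^4 - 1.21*s^3 + 2.83*s^2 + 2.06*s - 1.28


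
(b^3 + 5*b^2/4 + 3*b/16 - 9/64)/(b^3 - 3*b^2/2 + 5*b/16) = (16*b^2 + 24*b + 9)/(4*b*(4*b - 5))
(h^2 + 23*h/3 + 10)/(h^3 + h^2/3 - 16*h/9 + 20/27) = 9*(h + 6)/(9*h^2 - 12*h + 4)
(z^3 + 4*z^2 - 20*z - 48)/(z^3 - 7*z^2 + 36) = (z^2 + 2*z - 24)/(z^2 - 9*z + 18)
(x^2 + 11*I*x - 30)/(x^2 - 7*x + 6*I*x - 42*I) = (x + 5*I)/(x - 7)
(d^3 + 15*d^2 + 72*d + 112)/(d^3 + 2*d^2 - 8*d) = (d^2 + 11*d + 28)/(d*(d - 2))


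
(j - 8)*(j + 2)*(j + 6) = j^3 - 52*j - 96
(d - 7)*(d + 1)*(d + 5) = d^3 - d^2 - 37*d - 35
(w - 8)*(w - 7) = w^2 - 15*w + 56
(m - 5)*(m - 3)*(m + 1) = m^3 - 7*m^2 + 7*m + 15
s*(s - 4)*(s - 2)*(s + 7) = s^4 + s^3 - 34*s^2 + 56*s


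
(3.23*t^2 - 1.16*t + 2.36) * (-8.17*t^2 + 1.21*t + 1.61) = -26.3891*t^4 + 13.3855*t^3 - 15.4845*t^2 + 0.988*t + 3.7996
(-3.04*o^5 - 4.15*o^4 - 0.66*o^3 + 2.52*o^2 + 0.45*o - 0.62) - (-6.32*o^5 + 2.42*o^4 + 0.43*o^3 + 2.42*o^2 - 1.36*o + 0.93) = 3.28*o^5 - 6.57*o^4 - 1.09*o^3 + 0.1*o^2 + 1.81*o - 1.55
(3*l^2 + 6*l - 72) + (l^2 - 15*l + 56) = 4*l^2 - 9*l - 16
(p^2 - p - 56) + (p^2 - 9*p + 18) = 2*p^2 - 10*p - 38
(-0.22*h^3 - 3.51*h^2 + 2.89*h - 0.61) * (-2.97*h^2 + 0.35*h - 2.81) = 0.6534*h^5 + 10.3477*h^4 - 9.1936*h^3 + 12.6863*h^2 - 8.3344*h + 1.7141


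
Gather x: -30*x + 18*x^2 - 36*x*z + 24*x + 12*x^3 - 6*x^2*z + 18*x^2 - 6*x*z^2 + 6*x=12*x^3 + x^2*(36 - 6*z) + x*(-6*z^2 - 36*z)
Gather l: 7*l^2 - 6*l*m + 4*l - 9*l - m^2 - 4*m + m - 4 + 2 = 7*l^2 + l*(-6*m - 5) - m^2 - 3*m - 2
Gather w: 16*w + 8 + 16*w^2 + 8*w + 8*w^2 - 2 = 24*w^2 + 24*w + 6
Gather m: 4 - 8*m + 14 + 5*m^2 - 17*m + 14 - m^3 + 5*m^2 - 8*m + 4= -m^3 + 10*m^2 - 33*m + 36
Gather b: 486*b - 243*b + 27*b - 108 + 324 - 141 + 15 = 270*b + 90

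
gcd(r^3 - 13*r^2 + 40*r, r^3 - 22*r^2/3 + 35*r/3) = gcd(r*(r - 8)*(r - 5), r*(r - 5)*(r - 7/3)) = r^2 - 5*r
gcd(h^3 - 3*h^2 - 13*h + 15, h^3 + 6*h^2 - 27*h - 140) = h - 5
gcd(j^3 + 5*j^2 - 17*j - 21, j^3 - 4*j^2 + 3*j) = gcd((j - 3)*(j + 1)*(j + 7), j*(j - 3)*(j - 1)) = j - 3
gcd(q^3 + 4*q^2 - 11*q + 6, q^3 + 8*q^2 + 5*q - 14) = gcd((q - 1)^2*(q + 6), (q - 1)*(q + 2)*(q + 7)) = q - 1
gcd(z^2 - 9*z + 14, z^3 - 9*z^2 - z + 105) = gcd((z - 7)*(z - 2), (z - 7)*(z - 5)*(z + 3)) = z - 7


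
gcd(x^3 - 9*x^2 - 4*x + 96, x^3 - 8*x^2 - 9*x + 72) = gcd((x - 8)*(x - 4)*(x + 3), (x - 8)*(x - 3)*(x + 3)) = x^2 - 5*x - 24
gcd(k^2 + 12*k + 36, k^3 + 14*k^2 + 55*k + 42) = k + 6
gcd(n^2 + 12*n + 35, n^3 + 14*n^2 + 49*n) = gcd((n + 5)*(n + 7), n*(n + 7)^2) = n + 7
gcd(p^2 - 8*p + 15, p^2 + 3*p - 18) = p - 3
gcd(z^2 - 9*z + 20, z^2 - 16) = z - 4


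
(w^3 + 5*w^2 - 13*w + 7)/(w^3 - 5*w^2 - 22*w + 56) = (w^3 + 5*w^2 - 13*w + 7)/(w^3 - 5*w^2 - 22*w + 56)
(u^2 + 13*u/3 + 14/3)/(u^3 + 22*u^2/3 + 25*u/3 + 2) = (3*u^2 + 13*u + 14)/(3*u^3 + 22*u^2 + 25*u + 6)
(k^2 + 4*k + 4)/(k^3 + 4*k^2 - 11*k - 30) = (k + 2)/(k^2 + 2*k - 15)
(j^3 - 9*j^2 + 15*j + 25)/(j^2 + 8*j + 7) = (j^2 - 10*j + 25)/(j + 7)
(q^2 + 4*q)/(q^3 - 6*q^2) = (q + 4)/(q*(q - 6))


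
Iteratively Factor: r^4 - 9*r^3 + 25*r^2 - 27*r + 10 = (r - 2)*(r^3 - 7*r^2 + 11*r - 5) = (r - 5)*(r - 2)*(r^2 - 2*r + 1) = (r - 5)*(r - 2)*(r - 1)*(r - 1)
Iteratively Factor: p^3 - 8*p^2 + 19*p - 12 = (p - 4)*(p^2 - 4*p + 3) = (p - 4)*(p - 1)*(p - 3)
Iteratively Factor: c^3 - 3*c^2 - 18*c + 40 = (c + 4)*(c^2 - 7*c + 10) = (c - 2)*(c + 4)*(c - 5)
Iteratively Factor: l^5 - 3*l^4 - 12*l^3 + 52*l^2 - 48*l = (l)*(l^4 - 3*l^3 - 12*l^2 + 52*l - 48) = l*(l - 3)*(l^3 - 12*l + 16) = l*(l - 3)*(l - 2)*(l^2 + 2*l - 8) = l*(l - 3)*(l - 2)*(l + 4)*(l - 2)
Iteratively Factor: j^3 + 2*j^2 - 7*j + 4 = (j + 4)*(j^2 - 2*j + 1) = (j - 1)*(j + 4)*(j - 1)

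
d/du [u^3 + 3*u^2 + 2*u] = 3*u^2 + 6*u + 2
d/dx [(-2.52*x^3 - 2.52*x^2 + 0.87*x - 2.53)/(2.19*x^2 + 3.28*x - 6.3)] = (-5.5188*x^4 - 16.5312*x^3 + 37.4571*x^2 + 42.8334*x + 2.8174)/(4.7961*x^4 + 14.3664*x^3 - 16.8356*x^2 - 41.328*x + 39.69)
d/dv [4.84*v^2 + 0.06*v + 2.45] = 9.68*v + 0.06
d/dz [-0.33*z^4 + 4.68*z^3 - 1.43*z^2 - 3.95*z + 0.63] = -1.32*z^3 + 14.04*z^2 - 2.86*z - 3.95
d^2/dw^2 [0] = 0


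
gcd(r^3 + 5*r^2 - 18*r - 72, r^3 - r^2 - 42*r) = r + 6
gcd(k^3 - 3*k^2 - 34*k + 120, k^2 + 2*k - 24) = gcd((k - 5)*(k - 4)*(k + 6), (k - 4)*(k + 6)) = k^2 + 2*k - 24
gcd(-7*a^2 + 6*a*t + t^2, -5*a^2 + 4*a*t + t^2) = -a + t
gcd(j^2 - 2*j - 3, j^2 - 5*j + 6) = j - 3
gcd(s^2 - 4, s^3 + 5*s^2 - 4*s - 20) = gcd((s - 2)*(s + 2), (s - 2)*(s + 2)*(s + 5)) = s^2 - 4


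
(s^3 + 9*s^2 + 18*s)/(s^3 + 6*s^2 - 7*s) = (s^2 + 9*s + 18)/(s^2 + 6*s - 7)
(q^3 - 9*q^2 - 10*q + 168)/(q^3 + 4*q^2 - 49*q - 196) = (q - 6)/(q + 7)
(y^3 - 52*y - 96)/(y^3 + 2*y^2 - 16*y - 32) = (y^2 - 2*y - 48)/(y^2 - 16)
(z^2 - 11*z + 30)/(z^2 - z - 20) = (z - 6)/(z + 4)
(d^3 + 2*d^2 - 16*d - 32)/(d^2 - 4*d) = d + 6 + 8/d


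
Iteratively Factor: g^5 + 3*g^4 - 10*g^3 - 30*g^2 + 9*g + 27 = (g - 1)*(g^4 + 4*g^3 - 6*g^2 - 36*g - 27) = (g - 1)*(g + 3)*(g^3 + g^2 - 9*g - 9) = (g - 1)*(g + 1)*(g + 3)*(g^2 - 9) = (g - 1)*(g + 1)*(g + 3)^2*(g - 3)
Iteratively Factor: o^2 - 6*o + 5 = (o - 1)*(o - 5)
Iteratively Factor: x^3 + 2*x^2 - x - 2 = (x + 1)*(x^2 + x - 2) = (x - 1)*(x + 1)*(x + 2)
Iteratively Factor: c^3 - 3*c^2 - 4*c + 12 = (c + 2)*(c^2 - 5*c + 6) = (c - 2)*(c + 2)*(c - 3)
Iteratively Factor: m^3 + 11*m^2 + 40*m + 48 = (m + 3)*(m^2 + 8*m + 16) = (m + 3)*(m + 4)*(m + 4)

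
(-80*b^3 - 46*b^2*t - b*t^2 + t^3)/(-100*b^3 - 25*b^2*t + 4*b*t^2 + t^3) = (-16*b^2 - 6*b*t + t^2)/(-20*b^2 - b*t + t^2)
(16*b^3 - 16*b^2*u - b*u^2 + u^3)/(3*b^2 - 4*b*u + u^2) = (-16*b^2 + u^2)/(-3*b + u)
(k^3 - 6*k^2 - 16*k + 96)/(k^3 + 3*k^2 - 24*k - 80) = (k^2 - 10*k + 24)/(k^2 - k - 20)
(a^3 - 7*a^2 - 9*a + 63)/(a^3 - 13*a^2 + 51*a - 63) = (a + 3)/(a - 3)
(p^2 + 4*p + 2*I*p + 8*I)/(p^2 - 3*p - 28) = (p + 2*I)/(p - 7)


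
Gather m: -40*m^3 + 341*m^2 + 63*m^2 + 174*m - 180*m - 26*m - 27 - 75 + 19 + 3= -40*m^3 + 404*m^2 - 32*m - 80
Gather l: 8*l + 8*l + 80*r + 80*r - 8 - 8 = 16*l + 160*r - 16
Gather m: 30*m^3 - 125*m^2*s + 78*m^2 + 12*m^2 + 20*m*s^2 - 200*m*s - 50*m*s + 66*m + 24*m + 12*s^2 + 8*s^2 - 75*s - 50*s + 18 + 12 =30*m^3 + m^2*(90 - 125*s) + m*(20*s^2 - 250*s + 90) + 20*s^2 - 125*s + 30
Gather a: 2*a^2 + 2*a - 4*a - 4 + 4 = 2*a^2 - 2*a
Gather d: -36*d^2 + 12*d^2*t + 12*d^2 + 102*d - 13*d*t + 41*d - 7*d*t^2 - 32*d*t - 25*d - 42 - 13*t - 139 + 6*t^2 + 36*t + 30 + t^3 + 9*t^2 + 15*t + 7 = d^2*(12*t - 24) + d*(-7*t^2 - 45*t + 118) + t^3 + 15*t^2 + 38*t - 144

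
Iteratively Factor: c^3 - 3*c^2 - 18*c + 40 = (c + 4)*(c^2 - 7*c + 10) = (c - 2)*(c + 4)*(c - 5)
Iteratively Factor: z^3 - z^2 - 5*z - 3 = (z + 1)*(z^2 - 2*z - 3) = (z + 1)^2*(z - 3)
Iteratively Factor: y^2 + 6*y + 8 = (y + 2)*(y + 4)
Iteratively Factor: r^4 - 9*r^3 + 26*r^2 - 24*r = (r)*(r^3 - 9*r^2 + 26*r - 24) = r*(r - 3)*(r^2 - 6*r + 8) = r*(r - 3)*(r - 2)*(r - 4)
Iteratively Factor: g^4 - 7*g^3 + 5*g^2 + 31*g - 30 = (g - 5)*(g^3 - 2*g^2 - 5*g + 6) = (g - 5)*(g - 1)*(g^2 - g - 6) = (g - 5)*(g - 3)*(g - 1)*(g + 2)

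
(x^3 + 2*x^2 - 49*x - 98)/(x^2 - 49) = x + 2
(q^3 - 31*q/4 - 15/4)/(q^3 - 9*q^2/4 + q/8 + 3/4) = 2*(2*q^2 - q - 15)/(4*q^2 - 11*q + 6)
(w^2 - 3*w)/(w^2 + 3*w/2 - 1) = 2*w*(w - 3)/(2*w^2 + 3*w - 2)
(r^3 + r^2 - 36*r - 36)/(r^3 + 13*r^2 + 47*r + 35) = (r^2 - 36)/(r^2 + 12*r + 35)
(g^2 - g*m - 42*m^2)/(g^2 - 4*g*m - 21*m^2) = (g + 6*m)/(g + 3*m)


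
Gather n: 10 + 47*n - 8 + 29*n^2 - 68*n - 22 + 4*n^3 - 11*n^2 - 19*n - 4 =4*n^3 + 18*n^2 - 40*n - 24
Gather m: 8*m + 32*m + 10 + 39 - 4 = 40*m + 45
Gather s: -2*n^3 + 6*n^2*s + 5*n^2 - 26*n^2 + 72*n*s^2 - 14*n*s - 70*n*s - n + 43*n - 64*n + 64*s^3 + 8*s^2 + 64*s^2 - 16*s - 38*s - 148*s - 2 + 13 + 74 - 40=-2*n^3 - 21*n^2 - 22*n + 64*s^3 + s^2*(72*n + 72) + s*(6*n^2 - 84*n - 202) + 45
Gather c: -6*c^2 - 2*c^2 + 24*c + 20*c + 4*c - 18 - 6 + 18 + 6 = -8*c^2 + 48*c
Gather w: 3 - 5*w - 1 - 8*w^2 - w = -8*w^2 - 6*w + 2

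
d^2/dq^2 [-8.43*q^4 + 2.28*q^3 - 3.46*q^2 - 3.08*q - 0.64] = -101.16*q^2 + 13.68*q - 6.92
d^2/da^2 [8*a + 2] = 0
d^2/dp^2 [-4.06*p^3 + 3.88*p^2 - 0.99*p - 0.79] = 7.76 - 24.36*p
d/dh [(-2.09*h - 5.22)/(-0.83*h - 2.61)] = (0.931509*h + 2.929203)/(0.83*h + 2.61)^3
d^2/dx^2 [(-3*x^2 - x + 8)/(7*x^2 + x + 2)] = 4*(-14*x^3 + 651*x^2 + 105*x - 57)/(343*x^6 + 147*x^5 + 315*x^4 + 85*x^3 + 90*x^2 + 12*x + 8)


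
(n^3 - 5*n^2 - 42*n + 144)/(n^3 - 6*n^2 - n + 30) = (n^2 - 2*n - 48)/(n^2 - 3*n - 10)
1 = 1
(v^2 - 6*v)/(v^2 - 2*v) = (v - 6)/(v - 2)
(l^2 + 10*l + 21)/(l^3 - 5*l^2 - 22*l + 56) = (l^2 + 10*l + 21)/(l^3 - 5*l^2 - 22*l + 56)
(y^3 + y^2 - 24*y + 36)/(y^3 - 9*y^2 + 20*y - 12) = (y^2 + 3*y - 18)/(y^2 - 7*y + 6)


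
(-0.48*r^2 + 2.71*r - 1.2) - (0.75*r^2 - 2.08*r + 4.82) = -1.23*r^2 + 4.79*r - 6.02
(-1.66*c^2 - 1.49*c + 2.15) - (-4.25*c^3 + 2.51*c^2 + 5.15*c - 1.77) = 4.25*c^3 - 4.17*c^2 - 6.64*c + 3.92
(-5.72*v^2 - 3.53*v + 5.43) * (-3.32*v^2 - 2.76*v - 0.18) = 18.9904*v^4 + 27.5068*v^3 - 7.2552*v^2 - 14.3514*v - 0.9774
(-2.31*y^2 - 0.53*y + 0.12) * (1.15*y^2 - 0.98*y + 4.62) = -2.6565*y^4 + 1.6543*y^3 - 10.0148*y^2 - 2.5662*y + 0.5544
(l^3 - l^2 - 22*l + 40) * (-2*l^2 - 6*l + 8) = -2*l^5 - 4*l^4 + 58*l^3 + 44*l^2 - 416*l + 320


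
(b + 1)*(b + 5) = b^2 + 6*b + 5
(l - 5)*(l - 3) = l^2 - 8*l + 15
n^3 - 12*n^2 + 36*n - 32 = (n - 8)*(n - 2)^2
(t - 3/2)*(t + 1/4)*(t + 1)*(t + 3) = t^4 + 11*t^3/4 - 19*t^2/8 - 21*t/4 - 9/8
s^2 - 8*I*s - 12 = (s - 6*I)*(s - 2*I)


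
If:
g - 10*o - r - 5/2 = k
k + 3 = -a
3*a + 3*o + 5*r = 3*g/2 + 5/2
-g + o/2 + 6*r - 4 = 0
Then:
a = 107*r/123 - 203/246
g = 776*r/123 - 520/123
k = -107*r/123 - 535/246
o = 76*r/123 - 56/123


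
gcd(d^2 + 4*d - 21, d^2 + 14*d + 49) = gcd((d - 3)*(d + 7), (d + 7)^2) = d + 7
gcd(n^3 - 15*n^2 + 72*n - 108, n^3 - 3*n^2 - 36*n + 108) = n^2 - 9*n + 18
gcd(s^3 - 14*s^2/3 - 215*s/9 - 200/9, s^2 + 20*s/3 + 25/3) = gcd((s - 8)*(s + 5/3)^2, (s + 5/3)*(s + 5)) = s + 5/3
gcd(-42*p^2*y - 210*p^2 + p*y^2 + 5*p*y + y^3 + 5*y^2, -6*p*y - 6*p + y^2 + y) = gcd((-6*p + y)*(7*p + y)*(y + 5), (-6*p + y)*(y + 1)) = -6*p + y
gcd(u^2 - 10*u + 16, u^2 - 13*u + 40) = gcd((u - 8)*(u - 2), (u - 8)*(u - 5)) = u - 8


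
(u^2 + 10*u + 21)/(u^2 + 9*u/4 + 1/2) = 4*(u^2 + 10*u + 21)/(4*u^2 + 9*u + 2)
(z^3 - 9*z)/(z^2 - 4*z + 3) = z*(z + 3)/(z - 1)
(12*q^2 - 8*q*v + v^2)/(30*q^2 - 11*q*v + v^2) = (2*q - v)/(5*q - v)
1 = 1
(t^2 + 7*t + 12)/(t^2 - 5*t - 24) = (t + 4)/(t - 8)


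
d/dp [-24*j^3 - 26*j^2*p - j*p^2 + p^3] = -26*j^2 - 2*j*p + 3*p^2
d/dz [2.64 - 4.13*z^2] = -8.26*z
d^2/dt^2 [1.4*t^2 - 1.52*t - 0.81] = 2.80000000000000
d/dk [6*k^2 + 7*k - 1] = 12*k + 7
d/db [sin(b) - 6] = cos(b)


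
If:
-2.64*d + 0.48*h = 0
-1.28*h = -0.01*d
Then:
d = 0.00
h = 0.00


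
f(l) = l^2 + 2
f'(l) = 2*l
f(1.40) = 3.96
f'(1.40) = 2.80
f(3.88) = 17.05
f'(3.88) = 7.76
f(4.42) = 21.54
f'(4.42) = 8.84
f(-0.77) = 2.59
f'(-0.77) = -1.54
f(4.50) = 22.25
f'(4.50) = 9.00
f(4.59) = 23.07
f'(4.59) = 9.18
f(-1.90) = 5.61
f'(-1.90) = -3.80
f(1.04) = 3.08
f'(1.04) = 2.08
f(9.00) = 83.00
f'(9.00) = 18.00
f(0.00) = 2.00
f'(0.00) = 0.00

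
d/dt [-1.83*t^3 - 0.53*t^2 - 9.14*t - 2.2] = -5.49*t^2 - 1.06*t - 9.14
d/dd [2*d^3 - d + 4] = 6*d^2 - 1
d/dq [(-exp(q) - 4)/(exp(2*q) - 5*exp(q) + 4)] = ((exp(q) + 4)*(2*exp(q) - 5) - exp(2*q) + 5*exp(q) - 4)*exp(q)/(exp(2*q) - 5*exp(q) + 4)^2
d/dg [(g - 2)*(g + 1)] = 2*g - 1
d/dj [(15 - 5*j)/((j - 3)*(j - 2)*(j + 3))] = 5*(2*j + 1)/((j - 2)^2*(j + 3)^2)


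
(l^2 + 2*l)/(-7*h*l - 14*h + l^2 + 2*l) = -l/(7*h - l)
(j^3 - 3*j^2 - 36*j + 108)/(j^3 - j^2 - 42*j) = (j^2 - 9*j + 18)/(j*(j - 7))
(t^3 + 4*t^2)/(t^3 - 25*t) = t*(t + 4)/(t^2 - 25)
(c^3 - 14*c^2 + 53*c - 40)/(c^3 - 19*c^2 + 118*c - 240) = (c - 1)/(c - 6)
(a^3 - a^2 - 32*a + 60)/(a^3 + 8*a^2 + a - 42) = (a^2 + a - 30)/(a^2 + 10*a + 21)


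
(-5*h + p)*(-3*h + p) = 15*h^2 - 8*h*p + p^2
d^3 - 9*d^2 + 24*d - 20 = (d - 5)*(d - 2)^2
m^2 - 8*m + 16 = (m - 4)^2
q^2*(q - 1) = q^3 - q^2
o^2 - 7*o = o*(o - 7)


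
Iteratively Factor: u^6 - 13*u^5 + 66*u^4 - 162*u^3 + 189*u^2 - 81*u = (u - 3)*(u^5 - 10*u^4 + 36*u^3 - 54*u^2 + 27*u) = (u - 3)^2*(u^4 - 7*u^3 + 15*u^2 - 9*u) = (u - 3)^2*(u - 1)*(u^3 - 6*u^2 + 9*u) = u*(u - 3)^2*(u - 1)*(u^2 - 6*u + 9) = u*(u - 3)^3*(u - 1)*(u - 3)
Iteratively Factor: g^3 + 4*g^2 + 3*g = (g + 3)*(g^2 + g) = g*(g + 3)*(g + 1)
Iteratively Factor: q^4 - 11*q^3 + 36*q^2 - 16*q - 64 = (q + 1)*(q^3 - 12*q^2 + 48*q - 64) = (q - 4)*(q + 1)*(q^2 - 8*q + 16) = (q - 4)^2*(q + 1)*(q - 4)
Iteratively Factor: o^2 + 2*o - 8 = (o - 2)*(o + 4)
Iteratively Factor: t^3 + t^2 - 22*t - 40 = (t + 4)*(t^2 - 3*t - 10) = (t - 5)*(t + 4)*(t + 2)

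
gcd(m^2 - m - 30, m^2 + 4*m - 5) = m + 5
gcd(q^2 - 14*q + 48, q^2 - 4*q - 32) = q - 8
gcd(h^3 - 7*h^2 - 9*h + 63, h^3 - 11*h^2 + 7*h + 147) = h^2 - 4*h - 21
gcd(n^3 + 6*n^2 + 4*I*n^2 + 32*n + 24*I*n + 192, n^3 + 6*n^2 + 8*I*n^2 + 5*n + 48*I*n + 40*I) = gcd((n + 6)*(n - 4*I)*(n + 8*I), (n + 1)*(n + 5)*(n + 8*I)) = n + 8*I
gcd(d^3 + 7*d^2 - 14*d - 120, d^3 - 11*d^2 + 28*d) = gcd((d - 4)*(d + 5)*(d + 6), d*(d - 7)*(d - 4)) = d - 4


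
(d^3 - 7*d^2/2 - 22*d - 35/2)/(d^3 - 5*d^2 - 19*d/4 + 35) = 2*(d^2 - 6*d - 7)/(2*d^2 - 15*d + 28)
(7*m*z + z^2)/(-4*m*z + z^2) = (7*m + z)/(-4*m + z)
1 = 1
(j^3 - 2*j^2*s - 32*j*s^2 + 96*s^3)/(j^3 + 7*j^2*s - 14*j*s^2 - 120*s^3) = (j - 4*s)/(j + 5*s)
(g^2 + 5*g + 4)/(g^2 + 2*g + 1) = (g + 4)/(g + 1)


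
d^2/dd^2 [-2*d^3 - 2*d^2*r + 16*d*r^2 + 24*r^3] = -12*d - 4*r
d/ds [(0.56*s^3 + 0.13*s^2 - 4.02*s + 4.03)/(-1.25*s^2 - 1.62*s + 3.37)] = (-0.7*s^4 - 1.8144*s^3 + 0.426*s^2 + 10.9512*s - 7.0188)/(1.5625*s^4 + 4.05*s^3 - 5.8006*s^2 - 10.9188*s + 11.3569)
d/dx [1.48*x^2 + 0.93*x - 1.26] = 2.96*x + 0.93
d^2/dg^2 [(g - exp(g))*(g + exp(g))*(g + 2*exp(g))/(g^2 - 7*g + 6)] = 2*(g^6*exp(g) - 2*g^5*exp(2*g) - 14*g^5*exp(g) - 9*g^4*exp(3*g) + 30*g^4*exp(2*g) + 47*g^4*exp(g) + 138*g^3*exp(3*g) - 137*g^3*exp(2*g) + 52*g^3*exp(g) + 43*g^3 - 681*g^2*exp(3*g) + 168*g^2*exp(2*g) - 252*g^2*exp(g) - 126*g^2 + 1164*g*exp(3*g) + 30*g*exp(2*g) + 144*g*exp(g) + 108*g - 662*exp(3*g) - 114*exp(2*g) + 72*exp(g))/(g^6 - 21*g^5 + 165*g^4 - 595*g^3 + 990*g^2 - 756*g + 216)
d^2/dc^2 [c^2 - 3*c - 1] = 2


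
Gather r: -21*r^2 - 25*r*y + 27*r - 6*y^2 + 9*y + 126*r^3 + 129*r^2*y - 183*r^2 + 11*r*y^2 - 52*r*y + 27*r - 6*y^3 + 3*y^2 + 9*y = 126*r^3 + r^2*(129*y - 204) + r*(11*y^2 - 77*y + 54) - 6*y^3 - 3*y^2 + 18*y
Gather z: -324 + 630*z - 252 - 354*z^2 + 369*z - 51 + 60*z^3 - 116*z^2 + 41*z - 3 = 60*z^3 - 470*z^2 + 1040*z - 630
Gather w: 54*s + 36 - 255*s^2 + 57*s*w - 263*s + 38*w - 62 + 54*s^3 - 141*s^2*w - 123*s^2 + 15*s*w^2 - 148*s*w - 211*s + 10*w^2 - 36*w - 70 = 54*s^3 - 378*s^2 - 420*s + w^2*(15*s + 10) + w*(-141*s^2 - 91*s + 2) - 96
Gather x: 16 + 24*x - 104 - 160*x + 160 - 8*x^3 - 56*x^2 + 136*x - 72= -8*x^3 - 56*x^2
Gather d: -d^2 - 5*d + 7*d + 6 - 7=-d^2 + 2*d - 1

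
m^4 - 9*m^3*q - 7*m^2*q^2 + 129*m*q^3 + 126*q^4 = (m - 7*q)*(m - 6*q)*(m + q)*(m + 3*q)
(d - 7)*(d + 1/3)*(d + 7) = d^3 + d^2/3 - 49*d - 49/3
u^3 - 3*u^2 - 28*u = u*(u - 7)*(u + 4)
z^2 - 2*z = z*(z - 2)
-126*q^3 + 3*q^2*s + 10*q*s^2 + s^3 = (-3*q + s)*(6*q + s)*(7*q + s)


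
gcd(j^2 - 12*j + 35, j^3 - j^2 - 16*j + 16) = 1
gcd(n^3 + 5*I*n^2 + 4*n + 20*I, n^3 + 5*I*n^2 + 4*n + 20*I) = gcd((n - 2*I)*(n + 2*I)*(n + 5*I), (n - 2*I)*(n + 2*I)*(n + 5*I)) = n^3 + 5*I*n^2 + 4*n + 20*I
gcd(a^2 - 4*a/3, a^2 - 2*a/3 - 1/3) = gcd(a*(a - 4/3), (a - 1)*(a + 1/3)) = 1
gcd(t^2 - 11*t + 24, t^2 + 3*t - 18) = t - 3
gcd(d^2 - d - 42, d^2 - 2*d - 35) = d - 7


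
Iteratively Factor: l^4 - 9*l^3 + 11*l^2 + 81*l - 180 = (l - 5)*(l^3 - 4*l^2 - 9*l + 36) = (l - 5)*(l + 3)*(l^2 - 7*l + 12) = (l - 5)*(l - 3)*(l + 3)*(l - 4)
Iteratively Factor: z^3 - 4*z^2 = (z - 4)*(z^2) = z*(z - 4)*(z)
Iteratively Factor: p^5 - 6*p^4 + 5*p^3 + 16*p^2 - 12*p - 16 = (p + 1)*(p^4 - 7*p^3 + 12*p^2 + 4*p - 16) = (p - 2)*(p + 1)*(p^3 - 5*p^2 + 2*p + 8) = (p - 4)*(p - 2)*(p + 1)*(p^2 - p - 2) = (p - 4)*(p - 2)*(p + 1)^2*(p - 2)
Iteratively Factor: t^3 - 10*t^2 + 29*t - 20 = (t - 4)*(t^2 - 6*t + 5) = (t - 4)*(t - 1)*(t - 5)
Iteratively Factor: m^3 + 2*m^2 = (m + 2)*(m^2) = m*(m + 2)*(m)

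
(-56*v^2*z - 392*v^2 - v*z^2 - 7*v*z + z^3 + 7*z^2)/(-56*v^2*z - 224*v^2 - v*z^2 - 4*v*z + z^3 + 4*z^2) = (z + 7)/(z + 4)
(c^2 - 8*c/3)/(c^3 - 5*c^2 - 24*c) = (8/3 - c)/(-c^2 + 5*c + 24)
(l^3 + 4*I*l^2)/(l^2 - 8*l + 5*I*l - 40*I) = l^2*(l + 4*I)/(l^2 + l*(-8 + 5*I) - 40*I)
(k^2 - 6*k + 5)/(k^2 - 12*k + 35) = (k - 1)/(k - 7)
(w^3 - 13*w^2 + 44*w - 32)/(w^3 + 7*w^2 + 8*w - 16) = (w^2 - 12*w + 32)/(w^2 + 8*w + 16)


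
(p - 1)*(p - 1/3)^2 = p^3 - 5*p^2/3 + 7*p/9 - 1/9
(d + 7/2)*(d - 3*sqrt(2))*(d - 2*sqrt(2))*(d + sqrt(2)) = d^4 - 4*sqrt(2)*d^3 + 7*d^3/2 - 14*sqrt(2)*d^2 + 2*d^2 + 7*d + 12*sqrt(2)*d + 42*sqrt(2)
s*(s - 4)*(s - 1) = s^3 - 5*s^2 + 4*s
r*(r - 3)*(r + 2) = r^3 - r^2 - 6*r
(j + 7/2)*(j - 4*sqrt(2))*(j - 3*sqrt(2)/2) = j^3 - 11*sqrt(2)*j^2/2 + 7*j^2/2 - 77*sqrt(2)*j/4 + 12*j + 42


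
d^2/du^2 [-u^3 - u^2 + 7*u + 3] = -6*u - 2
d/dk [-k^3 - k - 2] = -3*k^2 - 1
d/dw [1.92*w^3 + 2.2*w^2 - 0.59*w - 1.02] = 5.76*w^2 + 4.4*w - 0.59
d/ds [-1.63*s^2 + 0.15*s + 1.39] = 0.15 - 3.26*s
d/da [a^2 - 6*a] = 2*a - 6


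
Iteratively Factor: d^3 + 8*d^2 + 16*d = (d + 4)*(d^2 + 4*d) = d*(d + 4)*(d + 4)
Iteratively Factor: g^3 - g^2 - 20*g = (g)*(g^2 - g - 20) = g*(g + 4)*(g - 5)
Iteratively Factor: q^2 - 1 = (q + 1)*(q - 1)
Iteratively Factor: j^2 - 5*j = (j)*(j - 5)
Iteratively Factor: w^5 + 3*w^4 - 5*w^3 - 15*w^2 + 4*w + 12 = (w - 2)*(w^4 + 5*w^3 + 5*w^2 - 5*w - 6) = (w - 2)*(w + 3)*(w^3 + 2*w^2 - w - 2) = (w - 2)*(w + 1)*(w + 3)*(w^2 + w - 2) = (w - 2)*(w - 1)*(w + 1)*(w + 3)*(w + 2)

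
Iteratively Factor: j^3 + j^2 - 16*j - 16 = (j + 1)*(j^2 - 16) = (j - 4)*(j + 1)*(j + 4)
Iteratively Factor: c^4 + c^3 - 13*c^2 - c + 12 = (c - 3)*(c^3 + 4*c^2 - c - 4) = (c - 3)*(c + 1)*(c^2 + 3*c - 4) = (c - 3)*(c - 1)*(c + 1)*(c + 4)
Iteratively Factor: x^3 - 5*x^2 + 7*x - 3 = (x - 1)*(x^2 - 4*x + 3) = (x - 1)^2*(x - 3)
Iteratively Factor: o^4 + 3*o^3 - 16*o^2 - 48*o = (o + 4)*(o^3 - o^2 - 12*o) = (o + 3)*(o + 4)*(o^2 - 4*o) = o*(o + 3)*(o + 4)*(o - 4)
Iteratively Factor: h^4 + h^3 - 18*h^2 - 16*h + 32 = (h - 1)*(h^3 + 2*h^2 - 16*h - 32) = (h - 1)*(h + 4)*(h^2 - 2*h - 8) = (h - 1)*(h + 2)*(h + 4)*(h - 4)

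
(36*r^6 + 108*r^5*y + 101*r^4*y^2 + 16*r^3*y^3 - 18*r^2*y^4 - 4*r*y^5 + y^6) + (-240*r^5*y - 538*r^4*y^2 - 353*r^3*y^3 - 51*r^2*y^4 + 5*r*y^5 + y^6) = 36*r^6 - 132*r^5*y - 437*r^4*y^2 - 337*r^3*y^3 - 69*r^2*y^4 + r*y^5 + 2*y^6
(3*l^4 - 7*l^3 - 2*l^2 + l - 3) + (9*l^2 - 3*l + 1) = 3*l^4 - 7*l^3 + 7*l^2 - 2*l - 2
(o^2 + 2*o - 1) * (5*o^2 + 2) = 5*o^4 + 10*o^3 - 3*o^2 + 4*o - 2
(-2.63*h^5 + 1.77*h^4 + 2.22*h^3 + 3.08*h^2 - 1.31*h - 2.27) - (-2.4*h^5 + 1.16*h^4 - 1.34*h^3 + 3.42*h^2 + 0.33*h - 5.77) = -0.23*h^5 + 0.61*h^4 + 3.56*h^3 - 0.34*h^2 - 1.64*h + 3.5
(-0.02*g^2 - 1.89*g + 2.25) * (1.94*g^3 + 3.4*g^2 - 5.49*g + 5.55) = -0.0388*g^5 - 3.7346*g^4 - 1.9512*g^3 + 17.9151*g^2 - 22.842*g + 12.4875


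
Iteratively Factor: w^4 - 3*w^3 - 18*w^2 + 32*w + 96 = (w - 4)*(w^3 + w^2 - 14*w - 24) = (w - 4)*(w + 2)*(w^2 - w - 12) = (w - 4)^2*(w + 2)*(w + 3)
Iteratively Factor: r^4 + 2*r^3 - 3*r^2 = (r)*(r^3 + 2*r^2 - 3*r) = r*(r + 3)*(r^2 - r) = r*(r - 1)*(r + 3)*(r)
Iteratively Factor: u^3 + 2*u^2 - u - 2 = (u + 2)*(u^2 - 1) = (u - 1)*(u + 2)*(u + 1)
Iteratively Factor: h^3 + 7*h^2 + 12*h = (h + 4)*(h^2 + 3*h) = (h + 3)*(h + 4)*(h)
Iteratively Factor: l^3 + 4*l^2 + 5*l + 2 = (l + 1)*(l^2 + 3*l + 2) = (l + 1)*(l + 2)*(l + 1)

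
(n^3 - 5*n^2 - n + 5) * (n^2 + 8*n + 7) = n^5 + 3*n^4 - 34*n^3 - 38*n^2 + 33*n + 35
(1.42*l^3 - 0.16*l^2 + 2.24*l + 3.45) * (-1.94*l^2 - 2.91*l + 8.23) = -2.7548*l^5 - 3.8218*l^4 + 7.8066*l^3 - 14.5282*l^2 + 8.3957*l + 28.3935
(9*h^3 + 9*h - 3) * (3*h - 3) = 27*h^4 - 27*h^3 + 27*h^2 - 36*h + 9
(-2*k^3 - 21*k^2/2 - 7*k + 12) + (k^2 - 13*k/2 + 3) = -2*k^3 - 19*k^2/2 - 27*k/2 + 15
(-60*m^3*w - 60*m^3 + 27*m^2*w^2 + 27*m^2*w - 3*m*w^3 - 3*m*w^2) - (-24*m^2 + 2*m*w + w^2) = -60*m^3*w - 60*m^3 + 27*m^2*w^2 + 27*m^2*w + 24*m^2 - 3*m*w^3 - 3*m*w^2 - 2*m*w - w^2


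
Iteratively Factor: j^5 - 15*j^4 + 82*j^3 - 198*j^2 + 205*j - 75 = (j - 1)*(j^4 - 14*j^3 + 68*j^2 - 130*j + 75) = (j - 5)*(j - 1)*(j^3 - 9*j^2 + 23*j - 15) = (j - 5)*(j - 3)*(j - 1)*(j^2 - 6*j + 5) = (j - 5)*(j - 3)*(j - 1)^2*(j - 5)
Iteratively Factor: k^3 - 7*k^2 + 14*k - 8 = (k - 4)*(k^2 - 3*k + 2) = (k - 4)*(k - 2)*(k - 1)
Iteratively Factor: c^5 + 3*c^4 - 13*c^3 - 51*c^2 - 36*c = (c + 3)*(c^4 - 13*c^2 - 12*c) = (c + 3)^2*(c^3 - 3*c^2 - 4*c) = c*(c + 3)^2*(c^2 - 3*c - 4) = c*(c - 4)*(c + 3)^2*(c + 1)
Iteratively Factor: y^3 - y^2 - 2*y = (y - 2)*(y^2 + y) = (y - 2)*(y + 1)*(y)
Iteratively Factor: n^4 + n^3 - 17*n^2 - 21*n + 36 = (n + 3)*(n^3 - 2*n^2 - 11*n + 12) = (n - 4)*(n + 3)*(n^2 + 2*n - 3) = (n - 4)*(n + 3)^2*(n - 1)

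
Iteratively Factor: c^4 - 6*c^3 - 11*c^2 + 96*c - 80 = (c - 1)*(c^3 - 5*c^2 - 16*c + 80) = (c - 1)*(c + 4)*(c^2 - 9*c + 20) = (c - 5)*(c - 1)*(c + 4)*(c - 4)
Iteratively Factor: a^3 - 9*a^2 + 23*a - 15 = (a - 3)*(a^2 - 6*a + 5) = (a - 5)*(a - 3)*(a - 1)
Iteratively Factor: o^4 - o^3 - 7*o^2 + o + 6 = (o + 1)*(o^3 - 2*o^2 - 5*o + 6) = (o + 1)*(o + 2)*(o^2 - 4*o + 3) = (o - 3)*(o + 1)*(o + 2)*(o - 1)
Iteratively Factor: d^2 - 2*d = (d - 2)*(d)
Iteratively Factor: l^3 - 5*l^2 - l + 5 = (l - 1)*(l^2 - 4*l - 5) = (l - 1)*(l + 1)*(l - 5)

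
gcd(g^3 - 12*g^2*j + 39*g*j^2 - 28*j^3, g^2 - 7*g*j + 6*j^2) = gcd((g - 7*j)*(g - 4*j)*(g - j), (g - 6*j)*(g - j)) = g - j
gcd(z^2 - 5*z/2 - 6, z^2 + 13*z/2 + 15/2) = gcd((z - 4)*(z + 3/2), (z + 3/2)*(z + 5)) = z + 3/2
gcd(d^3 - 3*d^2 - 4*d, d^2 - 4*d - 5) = d + 1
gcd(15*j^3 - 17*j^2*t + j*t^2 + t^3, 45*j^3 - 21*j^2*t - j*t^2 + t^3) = -15*j^2 + 2*j*t + t^2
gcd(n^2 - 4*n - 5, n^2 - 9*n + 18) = 1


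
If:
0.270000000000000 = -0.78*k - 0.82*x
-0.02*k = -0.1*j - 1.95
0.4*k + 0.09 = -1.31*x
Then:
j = -19.58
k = -0.40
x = 0.05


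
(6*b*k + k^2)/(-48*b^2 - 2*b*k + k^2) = -k/(8*b - k)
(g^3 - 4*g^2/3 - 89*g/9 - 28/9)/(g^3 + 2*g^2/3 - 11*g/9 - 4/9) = (3*g^2 - 5*g - 28)/(3*g^2 + g - 4)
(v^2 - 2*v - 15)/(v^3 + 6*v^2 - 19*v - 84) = (v - 5)/(v^2 + 3*v - 28)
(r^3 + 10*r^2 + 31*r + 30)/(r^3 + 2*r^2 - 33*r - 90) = (r + 2)/(r - 6)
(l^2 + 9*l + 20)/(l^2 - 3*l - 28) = (l + 5)/(l - 7)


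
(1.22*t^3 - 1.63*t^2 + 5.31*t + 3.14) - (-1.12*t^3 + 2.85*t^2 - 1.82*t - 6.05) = 2.34*t^3 - 4.48*t^2 + 7.13*t + 9.19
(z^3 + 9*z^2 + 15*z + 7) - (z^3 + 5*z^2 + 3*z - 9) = 4*z^2 + 12*z + 16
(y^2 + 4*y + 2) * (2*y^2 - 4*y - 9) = 2*y^4 + 4*y^3 - 21*y^2 - 44*y - 18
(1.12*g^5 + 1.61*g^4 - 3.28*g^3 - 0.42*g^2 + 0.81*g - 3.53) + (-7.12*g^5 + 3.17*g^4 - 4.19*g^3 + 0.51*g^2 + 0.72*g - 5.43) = -6.0*g^5 + 4.78*g^4 - 7.47*g^3 + 0.09*g^2 + 1.53*g - 8.96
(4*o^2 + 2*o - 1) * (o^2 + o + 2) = 4*o^4 + 6*o^3 + 9*o^2 + 3*o - 2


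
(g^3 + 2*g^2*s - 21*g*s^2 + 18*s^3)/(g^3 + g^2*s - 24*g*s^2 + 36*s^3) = (-g + s)/(-g + 2*s)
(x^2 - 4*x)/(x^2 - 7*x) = (x - 4)/(x - 7)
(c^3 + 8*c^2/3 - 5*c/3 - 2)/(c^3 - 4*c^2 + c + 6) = (c^3 + 8*c^2/3 - 5*c/3 - 2)/(c^3 - 4*c^2 + c + 6)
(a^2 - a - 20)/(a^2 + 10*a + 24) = (a - 5)/(a + 6)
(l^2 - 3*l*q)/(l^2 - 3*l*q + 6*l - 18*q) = l/(l + 6)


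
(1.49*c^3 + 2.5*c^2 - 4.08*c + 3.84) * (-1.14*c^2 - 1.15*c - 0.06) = -1.6986*c^5 - 4.5635*c^4 + 1.6868*c^3 + 0.1644*c^2 - 4.1712*c - 0.2304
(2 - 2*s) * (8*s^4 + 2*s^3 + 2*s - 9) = -16*s^5 + 12*s^4 + 4*s^3 - 4*s^2 + 22*s - 18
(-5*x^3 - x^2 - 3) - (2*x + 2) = -5*x^3 - x^2 - 2*x - 5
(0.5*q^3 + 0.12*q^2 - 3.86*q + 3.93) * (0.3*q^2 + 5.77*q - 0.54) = 0.15*q^5 + 2.921*q^4 - 0.7356*q^3 - 21.158*q^2 + 24.7605*q - 2.1222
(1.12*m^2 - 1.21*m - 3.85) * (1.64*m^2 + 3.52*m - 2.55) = 1.8368*m^4 + 1.958*m^3 - 13.4292*m^2 - 10.4665*m + 9.8175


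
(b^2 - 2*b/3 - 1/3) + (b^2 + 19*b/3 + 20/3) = 2*b^2 + 17*b/3 + 19/3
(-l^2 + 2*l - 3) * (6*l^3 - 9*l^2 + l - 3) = -6*l^5 + 21*l^4 - 37*l^3 + 32*l^2 - 9*l + 9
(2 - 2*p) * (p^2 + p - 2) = -2*p^3 + 6*p - 4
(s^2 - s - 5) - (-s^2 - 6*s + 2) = 2*s^2 + 5*s - 7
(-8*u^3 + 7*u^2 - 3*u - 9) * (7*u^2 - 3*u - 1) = -56*u^5 + 73*u^4 - 34*u^3 - 61*u^2 + 30*u + 9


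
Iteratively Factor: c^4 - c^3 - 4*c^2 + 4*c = (c - 1)*(c^3 - 4*c) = (c - 1)*(c + 2)*(c^2 - 2*c) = (c - 2)*(c - 1)*(c + 2)*(c)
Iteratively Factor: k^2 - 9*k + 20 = (k - 5)*(k - 4)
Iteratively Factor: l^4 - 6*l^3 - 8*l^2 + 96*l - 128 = (l + 4)*(l^3 - 10*l^2 + 32*l - 32) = (l - 4)*(l + 4)*(l^2 - 6*l + 8) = (l - 4)^2*(l + 4)*(l - 2)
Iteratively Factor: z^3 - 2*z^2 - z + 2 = (z - 1)*(z^2 - z - 2) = (z - 1)*(z + 1)*(z - 2)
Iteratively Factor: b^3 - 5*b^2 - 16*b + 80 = (b - 4)*(b^2 - b - 20) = (b - 5)*(b - 4)*(b + 4)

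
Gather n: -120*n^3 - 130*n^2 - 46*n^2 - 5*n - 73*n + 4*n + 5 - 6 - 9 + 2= -120*n^3 - 176*n^2 - 74*n - 8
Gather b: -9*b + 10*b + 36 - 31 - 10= b - 5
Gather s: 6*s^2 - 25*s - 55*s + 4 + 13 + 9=6*s^2 - 80*s + 26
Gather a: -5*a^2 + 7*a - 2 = -5*a^2 + 7*a - 2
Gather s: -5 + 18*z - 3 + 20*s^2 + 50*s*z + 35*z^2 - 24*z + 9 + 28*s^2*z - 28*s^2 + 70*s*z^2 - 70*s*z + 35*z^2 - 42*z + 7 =s^2*(28*z - 8) + s*(70*z^2 - 20*z) + 70*z^2 - 48*z + 8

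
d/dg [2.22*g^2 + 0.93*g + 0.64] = 4.44*g + 0.93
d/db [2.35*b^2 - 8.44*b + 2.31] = 4.7*b - 8.44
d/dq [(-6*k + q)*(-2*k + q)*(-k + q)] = 20*k^2 - 18*k*q + 3*q^2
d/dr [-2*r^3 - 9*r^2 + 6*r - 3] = -6*r^2 - 18*r + 6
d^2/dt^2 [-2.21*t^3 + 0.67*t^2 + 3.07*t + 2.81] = 1.34 - 13.26*t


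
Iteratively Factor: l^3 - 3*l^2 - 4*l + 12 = (l - 2)*(l^2 - l - 6) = (l - 2)*(l + 2)*(l - 3)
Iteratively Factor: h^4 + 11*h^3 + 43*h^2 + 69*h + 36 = (h + 3)*(h^3 + 8*h^2 + 19*h + 12) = (h + 3)*(h + 4)*(h^2 + 4*h + 3) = (h + 3)^2*(h + 4)*(h + 1)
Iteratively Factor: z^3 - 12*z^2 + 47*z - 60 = (z - 3)*(z^2 - 9*z + 20) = (z - 5)*(z - 3)*(z - 4)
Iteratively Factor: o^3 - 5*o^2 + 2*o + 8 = (o - 2)*(o^2 - 3*o - 4) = (o - 2)*(o + 1)*(o - 4)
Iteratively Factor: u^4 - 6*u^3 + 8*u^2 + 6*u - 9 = (u - 3)*(u^3 - 3*u^2 - u + 3) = (u - 3)*(u - 1)*(u^2 - 2*u - 3) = (u - 3)^2*(u - 1)*(u + 1)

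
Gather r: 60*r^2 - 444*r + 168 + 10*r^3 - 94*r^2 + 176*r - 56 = 10*r^3 - 34*r^2 - 268*r + 112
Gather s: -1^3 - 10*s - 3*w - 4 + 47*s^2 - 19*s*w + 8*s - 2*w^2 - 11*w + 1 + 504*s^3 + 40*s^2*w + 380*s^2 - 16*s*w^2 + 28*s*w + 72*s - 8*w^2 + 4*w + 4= 504*s^3 + s^2*(40*w + 427) + s*(-16*w^2 + 9*w + 70) - 10*w^2 - 10*w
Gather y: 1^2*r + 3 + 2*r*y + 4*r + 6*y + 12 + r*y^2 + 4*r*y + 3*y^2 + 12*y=5*r + y^2*(r + 3) + y*(6*r + 18) + 15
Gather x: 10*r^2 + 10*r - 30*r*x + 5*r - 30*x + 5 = 10*r^2 + 15*r + x*(-30*r - 30) + 5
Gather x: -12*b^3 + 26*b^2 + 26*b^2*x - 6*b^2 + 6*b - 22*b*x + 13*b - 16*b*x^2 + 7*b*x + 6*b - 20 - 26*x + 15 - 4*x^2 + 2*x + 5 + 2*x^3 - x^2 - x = -12*b^3 + 20*b^2 + 25*b + 2*x^3 + x^2*(-16*b - 5) + x*(26*b^2 - 15*b - 25)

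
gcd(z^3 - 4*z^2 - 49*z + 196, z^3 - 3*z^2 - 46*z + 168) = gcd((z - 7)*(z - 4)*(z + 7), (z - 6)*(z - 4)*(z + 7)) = z^2 + 3*z - 28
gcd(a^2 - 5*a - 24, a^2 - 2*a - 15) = a + 3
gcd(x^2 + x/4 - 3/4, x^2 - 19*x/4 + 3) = x - 3/4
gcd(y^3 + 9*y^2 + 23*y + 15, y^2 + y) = y + 1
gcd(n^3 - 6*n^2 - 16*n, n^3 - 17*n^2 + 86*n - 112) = n - 8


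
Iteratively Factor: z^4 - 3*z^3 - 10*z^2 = (z)*(z^3 - 3*z^2 - 10*z) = z*(z + 2)*(z^2 - 5*z) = z^2*(z + 2)*(z - 5)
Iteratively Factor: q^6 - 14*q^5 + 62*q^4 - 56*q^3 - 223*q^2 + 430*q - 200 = (q - 1)*(q^5 - 13*q^4 + 49*q^3 - 7*q^2 - 230*q + 200) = (q - 5)*(q - 1)*(q^4 - 8*q^3 + 9*q^2 + 38*q - 40) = (q - 5)*(q - 4)*(q - 1)*(q^3 - 4*q^2 - 7*q + 10) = (q - 5)^2*(q - 4)*(q - 1)*(q^2 + q - 2) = (q - 5)^2*(q - 4)*(q - 1)^2*(q + 2)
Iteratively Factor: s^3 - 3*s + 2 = (s - 1)*(s^2 + s - 2) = (s - 1)^2*(s + 2)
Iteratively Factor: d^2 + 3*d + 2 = (d + 2)*(d + 1)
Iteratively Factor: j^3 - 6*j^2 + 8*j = (j - 2)*(j^2 - 4*j) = j*(j - 2)*(j - 4)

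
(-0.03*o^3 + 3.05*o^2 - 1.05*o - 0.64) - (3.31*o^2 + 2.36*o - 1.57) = -0.03*o^3 - 0.26*o^2 - 3.41*o + 0.93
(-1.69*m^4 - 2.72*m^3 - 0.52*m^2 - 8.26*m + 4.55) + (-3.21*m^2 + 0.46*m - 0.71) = -1.69*m^4 - 2.72*m^3 - 3.73*m^2 - 7.8*m + 3.84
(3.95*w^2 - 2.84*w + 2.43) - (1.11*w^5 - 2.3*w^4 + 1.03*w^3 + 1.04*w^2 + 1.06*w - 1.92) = -1.11*w^5 + 2.3*w^4 - 1.03*w^3 + 2.91*w^2 - 3.9*w + 4.35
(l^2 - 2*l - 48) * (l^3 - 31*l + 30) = l^5 - 2*l^4 - 79*l^3 + 92*l^2 + 1428*l - 1440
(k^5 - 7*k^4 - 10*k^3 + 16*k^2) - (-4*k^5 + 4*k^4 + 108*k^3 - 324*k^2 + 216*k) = 5*k^5 - 11*k^4 - 118*k^3 + 340*k^2 - 216*k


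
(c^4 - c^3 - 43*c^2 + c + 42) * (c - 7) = c^5 - 8*c^4 - 36*c^3 + 302*c^2 + 35*c - 294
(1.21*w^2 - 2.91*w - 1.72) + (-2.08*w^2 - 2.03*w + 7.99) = -0.87*w^2 - 4.94*w + 6.27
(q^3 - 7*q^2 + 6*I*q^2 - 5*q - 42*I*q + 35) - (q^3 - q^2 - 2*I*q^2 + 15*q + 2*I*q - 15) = -6*q^2 + 8*I*q^2 - 20*q - 44*I*q + 50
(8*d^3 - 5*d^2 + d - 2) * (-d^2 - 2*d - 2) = -8*d^5 - 11*d^4 - 7*d^3 + 10*d^2 + 2*d + 4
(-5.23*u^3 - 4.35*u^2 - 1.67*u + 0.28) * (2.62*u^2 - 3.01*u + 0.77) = -13.7026*u^5 + 4.3453*u^4 + 4.691*u^3 + 2.4108*u^2 - 2.1287*u + 0.2156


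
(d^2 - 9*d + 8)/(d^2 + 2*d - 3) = (d - 8)/(d + 3)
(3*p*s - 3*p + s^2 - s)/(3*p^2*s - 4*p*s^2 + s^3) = (3*p*s - 3*p + s^2 - s)/(s*(3*p^2 - 4*p*s + s^2))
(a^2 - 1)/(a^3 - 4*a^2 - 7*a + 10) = (a + 1)/(a^2 - 3*a - 10)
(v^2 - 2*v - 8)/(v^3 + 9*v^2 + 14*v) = (v - 4)/(v*(v + 7))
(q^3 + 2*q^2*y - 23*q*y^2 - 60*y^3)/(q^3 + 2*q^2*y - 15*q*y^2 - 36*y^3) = (-q^2 + q*y + 20*y^2)/(-q^2 + q*y + 12*y^2)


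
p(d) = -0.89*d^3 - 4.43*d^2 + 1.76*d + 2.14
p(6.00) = -339.02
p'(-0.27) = 3.96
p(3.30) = -72.28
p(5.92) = -327.35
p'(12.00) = -489.04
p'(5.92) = -144.27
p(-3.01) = -19.02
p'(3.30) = -56.55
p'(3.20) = -53.93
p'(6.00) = -147.52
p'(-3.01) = 4.24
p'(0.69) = -5.62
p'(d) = -2.67*d^2 - 8.86*d + 1.76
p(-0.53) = 0.10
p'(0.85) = -7.70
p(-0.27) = 1.36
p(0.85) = -0.11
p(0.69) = 0.95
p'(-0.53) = 5.71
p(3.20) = -66.75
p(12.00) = -2152.58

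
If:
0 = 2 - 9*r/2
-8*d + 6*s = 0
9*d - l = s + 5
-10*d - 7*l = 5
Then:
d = 90/191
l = -265/191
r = 4/9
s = 120/191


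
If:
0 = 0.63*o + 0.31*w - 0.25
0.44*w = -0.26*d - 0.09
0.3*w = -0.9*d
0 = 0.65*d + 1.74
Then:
No Solution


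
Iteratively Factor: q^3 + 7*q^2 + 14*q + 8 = (q + 4)*(q^2 + 3*q + 2) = (q + 2)*(q + 4)*(q + 1)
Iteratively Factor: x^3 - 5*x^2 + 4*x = (x)*(x^2 - 5*x + 4) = x*(x - 1)*(x - 4)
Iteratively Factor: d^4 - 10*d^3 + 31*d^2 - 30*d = (d - 2)*(d^3 - 8*d^2 + 15*d) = (d - 5)*(d - 2)*(d^2 - 3*d) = d*(d - 5)*(d - 2)*(d - 3)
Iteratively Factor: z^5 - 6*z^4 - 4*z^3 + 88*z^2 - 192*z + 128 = (z - 4)*(z^4 - 2*z^3 - 12*z^2 + 40*z - 32) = (z - 4)*(z - 2)*(z^3 - 12*z + 16) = (z - 4)*(z - 2)^2*(z^2 + 2*z - 8) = (z - 4)*(z - 2)^3*(z + 4)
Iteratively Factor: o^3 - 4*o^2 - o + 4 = (o - 1)*(o^2 - 3*o - 4) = (o - 4)*(o - 1)*(o + 1)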